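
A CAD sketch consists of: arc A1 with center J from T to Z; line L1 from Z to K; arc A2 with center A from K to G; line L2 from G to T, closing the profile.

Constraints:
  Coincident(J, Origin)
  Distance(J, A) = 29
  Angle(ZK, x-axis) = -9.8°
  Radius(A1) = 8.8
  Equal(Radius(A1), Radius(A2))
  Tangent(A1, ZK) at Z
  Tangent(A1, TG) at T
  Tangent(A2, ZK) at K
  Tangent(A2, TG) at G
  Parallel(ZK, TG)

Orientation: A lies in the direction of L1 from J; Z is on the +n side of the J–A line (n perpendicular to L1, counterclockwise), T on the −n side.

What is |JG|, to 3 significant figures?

30.3

The slot axis is L1's direction at -9.8°, so u = (cos -9.8°, sin -9.8°) = (0.985, -0.170) and n = (−sin -9.8°, cos -9.8°) = (0.170, 0.985). J is at the origin and A lies 29.0 along u from J, so A = 29.0·u = (28.6, -4.94). Tangency of A1 to both parallel lines with radius 8.8 puts Z and T at J ± 8.8·n: Z = (1.50, 8.67), T = (-1.50, -8.67). Equal radii place K and G the same way about A: K = A + 8.8·n = (30.1, 3.74), G = A − 8.8·n = (27.1, -13.6). Then |JG| = |G − J| = 30.3.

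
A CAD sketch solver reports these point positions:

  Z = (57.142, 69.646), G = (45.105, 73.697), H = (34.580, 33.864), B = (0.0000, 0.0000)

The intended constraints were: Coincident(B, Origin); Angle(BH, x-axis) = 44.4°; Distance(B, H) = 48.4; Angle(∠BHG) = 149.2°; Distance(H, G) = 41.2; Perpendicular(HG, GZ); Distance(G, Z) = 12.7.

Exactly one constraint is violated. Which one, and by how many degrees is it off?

Perpendicular(HG, GZ) — off by 3.80°.

B = (0.00, 0.00) ✓; BH at 44.40° ✓; |BH| = 48.40 ✓; ∠BHG = 149.2° ✓; |HG| = 41.20 ✓; ∠(HG, GZ) = 93.80° ✗; |GZ| = 12.70 ✓.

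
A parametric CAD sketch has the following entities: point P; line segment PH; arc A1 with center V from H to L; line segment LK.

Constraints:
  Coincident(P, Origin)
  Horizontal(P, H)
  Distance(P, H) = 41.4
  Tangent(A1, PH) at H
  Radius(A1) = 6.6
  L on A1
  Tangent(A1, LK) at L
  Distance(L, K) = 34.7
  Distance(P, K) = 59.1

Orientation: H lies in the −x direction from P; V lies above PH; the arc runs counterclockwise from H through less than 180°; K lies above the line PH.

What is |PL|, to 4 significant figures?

35.80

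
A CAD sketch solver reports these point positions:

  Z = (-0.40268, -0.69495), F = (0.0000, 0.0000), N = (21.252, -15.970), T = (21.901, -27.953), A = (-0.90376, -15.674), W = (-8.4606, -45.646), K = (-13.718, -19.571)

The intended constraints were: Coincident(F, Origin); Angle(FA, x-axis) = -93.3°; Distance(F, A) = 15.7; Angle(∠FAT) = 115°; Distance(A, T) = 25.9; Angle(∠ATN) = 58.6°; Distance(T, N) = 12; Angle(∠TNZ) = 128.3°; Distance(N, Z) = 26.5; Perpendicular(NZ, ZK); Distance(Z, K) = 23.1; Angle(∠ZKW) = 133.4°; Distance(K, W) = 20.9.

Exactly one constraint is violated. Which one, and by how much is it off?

Distance(K, W) = 20.9 — off by 5.70.

F = (0.00, 0.00) ✓; FA at -93.30° ✓; |FA| = 15.70 ✓; ∠FAT = 115.0° ✓; |AT| = 25.90 ✓; ∠ATN = 58.60° ✓; |TN| = 12.00 ✓; ∠TNZ = 128.3° ✓; |NZ| = 26.50 ✓; ∠(NZ, ZK) = 90.00° ✓; |ZK| = 23.10 ✓; ∠ZKW = 133.4° ✓; |KW| = 26.60 ✗.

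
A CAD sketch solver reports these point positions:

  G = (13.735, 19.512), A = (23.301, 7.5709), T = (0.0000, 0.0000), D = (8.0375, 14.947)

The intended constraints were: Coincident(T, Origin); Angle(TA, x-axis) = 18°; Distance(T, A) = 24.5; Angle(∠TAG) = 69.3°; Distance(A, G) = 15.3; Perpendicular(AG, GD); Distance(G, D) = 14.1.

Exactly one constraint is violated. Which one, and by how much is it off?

Distance(G, D) = 14.1 — off by 6.80.

T = (0.00, 0.00) ✓; TA at 18.00° ✓; |TA| = 24.50 ✓; ∠TAG = 69.30° ✓; |AG| = 15.30 ✓; ∠(AG, GD) = 90.00° ✓; |GD| = 7.301 ✗.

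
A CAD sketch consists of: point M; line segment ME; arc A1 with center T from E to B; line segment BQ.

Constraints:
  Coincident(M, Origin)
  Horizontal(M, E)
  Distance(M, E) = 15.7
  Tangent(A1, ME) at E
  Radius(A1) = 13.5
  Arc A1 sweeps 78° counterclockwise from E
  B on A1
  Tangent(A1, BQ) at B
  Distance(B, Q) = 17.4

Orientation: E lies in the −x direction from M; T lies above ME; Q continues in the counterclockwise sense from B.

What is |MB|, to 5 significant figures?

10.980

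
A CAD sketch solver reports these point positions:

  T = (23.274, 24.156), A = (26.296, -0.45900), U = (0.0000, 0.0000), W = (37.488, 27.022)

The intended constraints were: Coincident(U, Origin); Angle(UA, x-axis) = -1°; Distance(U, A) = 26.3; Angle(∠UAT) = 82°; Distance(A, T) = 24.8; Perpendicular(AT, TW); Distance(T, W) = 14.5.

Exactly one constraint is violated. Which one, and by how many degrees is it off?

Perpendicular(AT, TW) — off by 4.40°.

U = (0.00, 0.00) ✓; UA at -1.000° ✓; |UA| = 26.30 ✓; ∠UAT = 82.00° ✓; |AT| = 24.80 ✓; ∠(AT, TW) = 85.60° ✗; |TW| = 14.50 ✓.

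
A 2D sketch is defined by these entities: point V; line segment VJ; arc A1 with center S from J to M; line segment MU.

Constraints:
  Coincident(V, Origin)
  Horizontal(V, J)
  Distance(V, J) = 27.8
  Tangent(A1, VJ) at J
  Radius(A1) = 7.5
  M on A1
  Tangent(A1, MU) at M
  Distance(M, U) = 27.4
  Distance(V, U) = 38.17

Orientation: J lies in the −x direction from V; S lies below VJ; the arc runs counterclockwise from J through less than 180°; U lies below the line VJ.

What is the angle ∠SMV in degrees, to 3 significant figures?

17.2°

V is at the origin; VJ is horizontal with |VJ| = 27.8 and J on the −x side, so J = (-27.8, 0.00). Tangency of A1 to VJ means the radius SJ is perpendicular to VJ, so S = J + (0, -7.5) = (-27.8, -7.50). Since SM ⟂ MU (tangency), |SU| = √(7.5² + 27.4²) = 28.4 regardless of where M sits on A1. So U lies on both circle(V, 38.17) and circle(S, 28.4); the below-VJ intersection is U = (-17.4, -34.0). M is the foot of the tangent from U: M = (-33.8, -12.0).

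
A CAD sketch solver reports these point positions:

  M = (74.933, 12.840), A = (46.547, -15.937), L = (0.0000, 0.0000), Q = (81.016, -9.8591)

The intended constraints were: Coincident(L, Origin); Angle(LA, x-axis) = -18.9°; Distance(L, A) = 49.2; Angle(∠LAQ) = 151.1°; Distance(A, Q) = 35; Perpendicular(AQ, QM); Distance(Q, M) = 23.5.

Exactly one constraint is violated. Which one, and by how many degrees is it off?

Perpendicular(AQ, QM) — off by 5.00°.

L = (0.00, 0.00) ✓; LA at -18.90° ✓; |LA| = 49.20 ✓; ∠LAQ = 151.1° ✓; |AQ| = 35.00 ✓; ∠(AQ, QM) = 95.00° ✗; |QM| = 23.50 ✓.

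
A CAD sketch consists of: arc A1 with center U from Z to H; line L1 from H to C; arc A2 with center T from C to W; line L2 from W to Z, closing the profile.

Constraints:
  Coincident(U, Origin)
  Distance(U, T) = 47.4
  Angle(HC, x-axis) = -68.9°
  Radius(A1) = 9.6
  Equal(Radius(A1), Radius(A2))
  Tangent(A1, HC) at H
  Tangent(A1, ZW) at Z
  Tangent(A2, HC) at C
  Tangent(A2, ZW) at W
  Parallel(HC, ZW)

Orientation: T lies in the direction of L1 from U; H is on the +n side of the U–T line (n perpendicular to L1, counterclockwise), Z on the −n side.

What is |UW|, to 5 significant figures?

48.362

Tangency of A1 to both parallel lines with radius 9.6 puts H and Z at U ± 9.6·n: H = (8.9564, 3.4560), Z = (-8.9564, -3.4560). Equal radii place C and W the same way about T: C = T + 9.6·n = (26.020, -40.766), W = T − 9.6·n = (8.1075, -47.678). Then |UW| = |W − U| = 48.362.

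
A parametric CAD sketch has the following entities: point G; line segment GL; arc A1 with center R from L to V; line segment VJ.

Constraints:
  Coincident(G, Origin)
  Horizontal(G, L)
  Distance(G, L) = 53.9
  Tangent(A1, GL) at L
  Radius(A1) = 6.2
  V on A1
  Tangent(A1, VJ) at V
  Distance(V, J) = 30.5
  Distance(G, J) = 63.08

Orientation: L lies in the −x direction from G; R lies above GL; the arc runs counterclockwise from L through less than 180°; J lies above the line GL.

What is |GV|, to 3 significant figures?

48.2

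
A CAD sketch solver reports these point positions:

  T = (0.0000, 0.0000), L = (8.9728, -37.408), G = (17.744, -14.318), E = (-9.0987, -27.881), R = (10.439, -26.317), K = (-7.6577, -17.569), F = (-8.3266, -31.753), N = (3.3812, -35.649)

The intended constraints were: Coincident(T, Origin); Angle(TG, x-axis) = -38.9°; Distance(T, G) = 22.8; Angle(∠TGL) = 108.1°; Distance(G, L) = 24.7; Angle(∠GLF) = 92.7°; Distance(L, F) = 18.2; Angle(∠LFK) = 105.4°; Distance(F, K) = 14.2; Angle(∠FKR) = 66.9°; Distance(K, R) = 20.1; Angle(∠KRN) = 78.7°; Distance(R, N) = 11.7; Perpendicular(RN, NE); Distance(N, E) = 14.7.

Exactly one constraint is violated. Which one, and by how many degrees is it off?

Perpendicular(RN, NE) — off by 5.20°.

T = (0.00, 0.00) ✓; TG at -38.90° ✓; |TG| = 22.80 ✓; ∠TGL = 108.1° ✓; |GL| = 24.70 ✓; ∠GLF = 92.70° ✓; |LF| = 18.20 ✓; ∠LFK = 105.4° ✓; |FK| = 14.20 ✓; ∠FKR = 66.90° ✓; |KR| = 20.10 ✓; ∠KRN = 78.70° ✓; |RN| = 11.70 ✓; ∠(RN, NE) = 84.80° ✗; |NE| = 14.70 ✓.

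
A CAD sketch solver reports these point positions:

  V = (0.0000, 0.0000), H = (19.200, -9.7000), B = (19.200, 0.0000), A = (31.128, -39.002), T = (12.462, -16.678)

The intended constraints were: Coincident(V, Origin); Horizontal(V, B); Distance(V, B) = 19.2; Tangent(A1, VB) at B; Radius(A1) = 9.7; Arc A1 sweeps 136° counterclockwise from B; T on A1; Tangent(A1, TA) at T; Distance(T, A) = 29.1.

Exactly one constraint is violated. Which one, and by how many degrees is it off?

Tangent(A1, TA) at T — off by 6.10°.

V = (0.00, 0.00) ✓; V.y = 0.00, B.y = 0.00 ✓; |VB| = 19.20 ✓; ∠(HB, BV) = 90.00° ✓; |HB| = 9.700 ✓; bearing(H→T) − bearing(H→B) = 136.0° ✓; |HT| = 9.700 ✓; ∠(HT, TA) = 96.10° ✗; |TA| = 29.10 ✓.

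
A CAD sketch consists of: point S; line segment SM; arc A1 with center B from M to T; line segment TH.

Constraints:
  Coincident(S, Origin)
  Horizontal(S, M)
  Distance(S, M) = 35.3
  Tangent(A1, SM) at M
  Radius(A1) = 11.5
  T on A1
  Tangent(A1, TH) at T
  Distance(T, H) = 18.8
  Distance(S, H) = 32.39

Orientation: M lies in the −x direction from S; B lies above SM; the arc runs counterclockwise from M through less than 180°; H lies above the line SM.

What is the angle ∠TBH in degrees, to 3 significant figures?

58.5°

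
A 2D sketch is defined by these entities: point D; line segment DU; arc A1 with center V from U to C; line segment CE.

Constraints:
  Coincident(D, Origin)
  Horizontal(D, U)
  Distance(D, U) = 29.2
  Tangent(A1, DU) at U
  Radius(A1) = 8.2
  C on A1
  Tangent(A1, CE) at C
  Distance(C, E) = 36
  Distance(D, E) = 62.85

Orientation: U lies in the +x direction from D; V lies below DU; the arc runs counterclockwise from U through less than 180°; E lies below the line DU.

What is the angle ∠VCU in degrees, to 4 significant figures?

22.38°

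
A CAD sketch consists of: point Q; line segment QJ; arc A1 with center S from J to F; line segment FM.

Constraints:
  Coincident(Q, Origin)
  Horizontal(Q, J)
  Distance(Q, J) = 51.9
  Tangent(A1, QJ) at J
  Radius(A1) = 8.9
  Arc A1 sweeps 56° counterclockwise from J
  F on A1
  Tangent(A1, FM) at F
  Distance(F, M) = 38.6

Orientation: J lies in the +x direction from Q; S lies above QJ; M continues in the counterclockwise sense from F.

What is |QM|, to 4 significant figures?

88.48

On A1, J sits at bearing -90° from S; a 56° counterclockwise sweep puts F at bearing -34°, so F = S + 8.9·(cos -34°, sin -34°) = (59.28, 3.923). Since A1 is tangent to FM there, SF ⟂ FM, so FM runs along (−sin -34°, cos -34°); with |FM| = 38.6, M = (80.86, 35.92). Then |QM| = |M − Q| = 88.48.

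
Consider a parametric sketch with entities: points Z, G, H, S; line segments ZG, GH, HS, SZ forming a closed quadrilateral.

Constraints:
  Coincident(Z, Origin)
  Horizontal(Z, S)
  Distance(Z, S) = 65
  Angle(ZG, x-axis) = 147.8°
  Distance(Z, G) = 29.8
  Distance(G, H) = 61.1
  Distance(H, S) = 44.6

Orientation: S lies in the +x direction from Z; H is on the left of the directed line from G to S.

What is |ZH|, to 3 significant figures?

46.4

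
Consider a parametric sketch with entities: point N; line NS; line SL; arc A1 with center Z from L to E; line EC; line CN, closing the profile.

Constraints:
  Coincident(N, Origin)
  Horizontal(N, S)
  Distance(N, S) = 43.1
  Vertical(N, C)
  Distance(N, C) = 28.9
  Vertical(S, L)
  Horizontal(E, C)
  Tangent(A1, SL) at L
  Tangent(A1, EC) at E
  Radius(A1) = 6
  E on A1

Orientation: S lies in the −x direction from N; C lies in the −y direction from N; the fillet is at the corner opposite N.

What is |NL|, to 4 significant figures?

48.81

N is at the origin; N and S share the same y with |NS| = 43.1 and S on the −x side, so S = (-43.10, 0.000). NC is vertical with |NC| = 28.9 and C on the −y side, so C = (0.000, -28.90). The virtual corner opposite N is at (-43.10, -28.90). Since A1 is tangent to SL there, ZL ⟂ SL and tangency of A1 to EC means the radius ZE is perpendicular to EC, with radius 6.0, so the center Z sits 6.0 in from both sides at Z = (-37.10, -22.90). That places the tangent points at L = (-43.10, -22.90) on SL and E = (-37.10, -28.90) on EC. Then |NL| = |L − N| = 48.81.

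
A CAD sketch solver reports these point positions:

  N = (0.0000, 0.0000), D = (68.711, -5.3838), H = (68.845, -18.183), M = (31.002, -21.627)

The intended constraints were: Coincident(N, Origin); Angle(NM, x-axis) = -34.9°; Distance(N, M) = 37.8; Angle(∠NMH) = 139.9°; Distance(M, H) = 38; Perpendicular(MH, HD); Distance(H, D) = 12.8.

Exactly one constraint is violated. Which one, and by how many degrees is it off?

Perpendicular(MH, HD) — off by 4.60°.

N = (0.00, 0.00) ✓; NM at -34.90° ✓; |NM| = 37.80 ✓; ∠NMH = 139.9° ✓; |MH| = 38.00 ✓; ∠(MH, HD) = 85.40° ✗; |HD| = 12.80 ✓.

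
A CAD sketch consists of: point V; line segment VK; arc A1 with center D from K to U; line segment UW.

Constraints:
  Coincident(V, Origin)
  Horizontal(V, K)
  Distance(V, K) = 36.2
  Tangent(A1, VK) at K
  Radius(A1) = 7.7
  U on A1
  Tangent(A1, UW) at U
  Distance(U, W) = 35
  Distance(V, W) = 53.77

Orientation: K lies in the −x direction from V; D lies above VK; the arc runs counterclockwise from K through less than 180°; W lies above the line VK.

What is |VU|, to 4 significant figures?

29.76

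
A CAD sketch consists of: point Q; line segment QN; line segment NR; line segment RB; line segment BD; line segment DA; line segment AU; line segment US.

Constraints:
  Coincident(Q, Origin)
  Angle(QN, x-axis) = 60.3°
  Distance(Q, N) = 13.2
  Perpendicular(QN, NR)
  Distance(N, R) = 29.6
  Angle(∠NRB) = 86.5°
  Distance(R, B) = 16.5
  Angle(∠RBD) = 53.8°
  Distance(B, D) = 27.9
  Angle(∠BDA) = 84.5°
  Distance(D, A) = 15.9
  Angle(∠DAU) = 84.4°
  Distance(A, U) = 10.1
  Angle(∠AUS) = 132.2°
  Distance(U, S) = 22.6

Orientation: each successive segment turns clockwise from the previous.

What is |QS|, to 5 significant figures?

21.863

Q is at the origin; QN runs at 60.3° with length 13.2, so N = (6.5401, 11.466). QN is perpendicular to NR, so NR runs at -29.700°; with |NR| = 29.6, R = (32.252, -3.1996). ∠NRB = 86.5° gives RB at -123.20° from the x-axis; with |RB| = 16.5, B = (23.217, -17.006). ∠RBD = 53.8° gives BD at 110.60° from the x-axis; with |BD| = 27.9, D = (13.400, 9.1098). ∠BDA = 84.5° gives DA at 15.100° from the x-axis; with |DA| = 15.9, A = (28.751, 13.252). ∠DAU = 84.4° gives AU at -80.500° from the x-axis; with |AU| = 10.1, U = (30.418, 3.2903). ∠AUS = 132.2° gives US at -128.30° from the x-axis; with |US| = 22.6, S = (16.411, -14.446). Then |QS| = |S − Q| = 21.863.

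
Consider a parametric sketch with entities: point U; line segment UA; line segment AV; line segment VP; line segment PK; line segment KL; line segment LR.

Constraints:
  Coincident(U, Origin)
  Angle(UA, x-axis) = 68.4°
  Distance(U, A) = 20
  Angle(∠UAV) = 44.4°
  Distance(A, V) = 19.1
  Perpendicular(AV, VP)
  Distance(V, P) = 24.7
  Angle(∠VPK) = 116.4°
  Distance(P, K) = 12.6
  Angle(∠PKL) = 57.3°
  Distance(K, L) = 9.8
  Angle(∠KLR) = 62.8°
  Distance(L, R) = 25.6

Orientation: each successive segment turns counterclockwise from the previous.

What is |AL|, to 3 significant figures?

22.4

U is at the origin; UA runs at 68.4° with length 20.0, so A = (7.36, 18.6). ∠UAV = 44.4° gives AV at -156° from the x-axis; with |AV| = 19.1, V = (-10.1, 10.8). AV ⟂ VP, so VP runs at -66.0°; with |VP| = 24.7, P = (-0.0398, -11.7). ∠VPK = 116.4° gives PK at -2.40° from the x-axis; with |PK| = 12.6, K = (12.5, -12.3). ∠PKL = 57.3° gives KL at 120° from the x-axis; with |KL| = 9.8, L = (7.60, -3.80). Then |AL| = |L − A| = 22.4.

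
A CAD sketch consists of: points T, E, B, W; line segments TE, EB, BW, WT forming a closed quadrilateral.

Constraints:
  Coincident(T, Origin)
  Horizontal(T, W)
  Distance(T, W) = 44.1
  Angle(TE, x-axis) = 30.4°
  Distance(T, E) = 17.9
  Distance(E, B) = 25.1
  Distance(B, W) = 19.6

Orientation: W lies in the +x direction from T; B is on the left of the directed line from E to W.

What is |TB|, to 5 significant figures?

42.909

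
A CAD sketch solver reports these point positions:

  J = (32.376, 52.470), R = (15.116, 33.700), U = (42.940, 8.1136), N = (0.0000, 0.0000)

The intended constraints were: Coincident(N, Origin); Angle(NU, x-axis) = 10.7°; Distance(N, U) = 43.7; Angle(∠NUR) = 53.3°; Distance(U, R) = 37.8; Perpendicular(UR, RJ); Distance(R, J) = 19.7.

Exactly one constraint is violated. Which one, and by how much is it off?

Distance(R, J) = 19.7 — off by 5.80.

N = (0.00, 0.00) ✓; NU at 10.70° ✓; |NU| = 43.70 ✓; ∠NUR = 53.30° ✓; |UR| = 37.80 ✓; ∠(UR, RJ) = 90.00° ✓; |RJ| = 25.50 ✗.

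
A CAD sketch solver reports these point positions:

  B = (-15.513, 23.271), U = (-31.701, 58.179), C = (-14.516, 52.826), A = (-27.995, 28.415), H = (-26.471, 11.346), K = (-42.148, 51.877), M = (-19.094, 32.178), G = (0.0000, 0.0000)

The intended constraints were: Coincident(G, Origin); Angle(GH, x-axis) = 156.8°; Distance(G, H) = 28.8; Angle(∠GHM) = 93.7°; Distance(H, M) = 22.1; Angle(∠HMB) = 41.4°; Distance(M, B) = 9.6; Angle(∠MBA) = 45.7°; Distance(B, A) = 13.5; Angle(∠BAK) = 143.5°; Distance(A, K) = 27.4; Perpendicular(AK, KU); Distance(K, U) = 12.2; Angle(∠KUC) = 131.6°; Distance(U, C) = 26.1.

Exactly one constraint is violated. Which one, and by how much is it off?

Distance(U, C) = 26.1 — off by 8.10.

G = (0.00, 0.00) ✓; GH at 156.8° ✓; |GH| = 28.80 ✓; ∠GHM = 93.70° ✓; |HM| = 22.10 ✓; ∠HMB = 41.40° ✓; |MB| = 9.600 ✓; ∠MBA = 45.70° ✓; |BA| = 13.50 ✓; ∠BAK = 143.5° ✓; |AK| = 27.40 ✓; ∠(AK, KU) = 90.00° ✓; |KU| = 12.20 ✓; ∠KUC = 131.6° ✓; |UC| = 18.00 ✗.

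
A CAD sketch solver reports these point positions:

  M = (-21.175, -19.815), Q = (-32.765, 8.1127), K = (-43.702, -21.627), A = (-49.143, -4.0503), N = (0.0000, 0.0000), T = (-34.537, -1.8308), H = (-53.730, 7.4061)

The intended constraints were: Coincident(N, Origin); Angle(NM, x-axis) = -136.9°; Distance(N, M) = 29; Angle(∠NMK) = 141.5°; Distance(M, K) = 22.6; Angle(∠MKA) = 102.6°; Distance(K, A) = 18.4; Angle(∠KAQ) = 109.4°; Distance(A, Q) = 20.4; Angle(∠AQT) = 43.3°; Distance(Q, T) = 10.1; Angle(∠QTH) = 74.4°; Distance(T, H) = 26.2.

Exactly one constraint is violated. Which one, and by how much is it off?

Distance(T, H) = 26.2 — off by 4.90.

N = (0.00, 0.00) ✓; NM at -136.9° ✓; |NM| = 29.00 ✓; ∠NMK = 141.5° ✓; |MK| = 22.60 ✓; ∠MKA = 102.6° ✓; |KA| = 18.40 ✓; ∠KAQ = 109.4° ✓; |AQ| = 20.40 ✓; ∠AQT = 43.30° ✓; |QT| = 10.10 ✓; ∠QTH = 74.40° ✓; |TH| = 21.30 ✗.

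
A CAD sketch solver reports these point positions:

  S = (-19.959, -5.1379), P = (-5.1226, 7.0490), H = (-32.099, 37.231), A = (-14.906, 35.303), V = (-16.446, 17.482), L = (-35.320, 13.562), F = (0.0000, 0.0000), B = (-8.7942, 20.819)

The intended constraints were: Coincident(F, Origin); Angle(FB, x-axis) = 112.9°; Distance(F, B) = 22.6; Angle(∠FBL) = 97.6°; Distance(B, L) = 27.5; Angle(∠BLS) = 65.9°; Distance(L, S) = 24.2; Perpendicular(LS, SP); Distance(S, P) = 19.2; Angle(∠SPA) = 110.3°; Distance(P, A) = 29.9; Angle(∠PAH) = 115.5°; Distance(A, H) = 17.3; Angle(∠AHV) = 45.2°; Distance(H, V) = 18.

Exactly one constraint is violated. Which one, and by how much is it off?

Distance(H, V) = 18 — off by 7.20.

F = (0.00, 0.00) ✓; FB at 112.9° ✓; |FB| = 22.60 ✓; ∠FBL = 97.60° ✓; |BL| = 27.50 ✓; ∠BLS = 65.90° ✓; |LS| = 24.20 ✓; ∠(LS, SP) = 90.00° ✓; |SP| = 19.20 ✓; ∠SPA = 110.3° ✓; |PA| = 29.90 ✓; ∠PAH = 115.5° ✓; |AH| = 17.30 ✓; ∠AHV = 45.20° ✓; |HV| = 25.20 ✗.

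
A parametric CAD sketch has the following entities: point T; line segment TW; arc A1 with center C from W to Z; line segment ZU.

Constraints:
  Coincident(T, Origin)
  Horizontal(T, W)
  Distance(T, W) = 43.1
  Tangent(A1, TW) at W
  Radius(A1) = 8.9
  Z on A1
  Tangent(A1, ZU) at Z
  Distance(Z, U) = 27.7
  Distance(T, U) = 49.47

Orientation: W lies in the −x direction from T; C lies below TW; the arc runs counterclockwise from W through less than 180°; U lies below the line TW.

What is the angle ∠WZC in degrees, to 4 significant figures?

26.49°

T is at the origin; TW is horizontal with |TW| = 43.1 and W on the −x side, so W = (-43.10, 0.000). Since A1 is tangent to TW there, CW ⟂ TW, so C = W + (0, -8.9) = (-43.10, -8.900). Since CZ ⟂ ZU (tangency), |CU| = √(8.9² + 27.7²) = 29.09 regardless of where Z sits on A1. So U lies on both circle(T, 49.47) and circle(C, 29.09); the below-TW intersection is U = (-33.53, -36.38). Z is the foot of the tangent from U: Z = (-50.21, -14.26).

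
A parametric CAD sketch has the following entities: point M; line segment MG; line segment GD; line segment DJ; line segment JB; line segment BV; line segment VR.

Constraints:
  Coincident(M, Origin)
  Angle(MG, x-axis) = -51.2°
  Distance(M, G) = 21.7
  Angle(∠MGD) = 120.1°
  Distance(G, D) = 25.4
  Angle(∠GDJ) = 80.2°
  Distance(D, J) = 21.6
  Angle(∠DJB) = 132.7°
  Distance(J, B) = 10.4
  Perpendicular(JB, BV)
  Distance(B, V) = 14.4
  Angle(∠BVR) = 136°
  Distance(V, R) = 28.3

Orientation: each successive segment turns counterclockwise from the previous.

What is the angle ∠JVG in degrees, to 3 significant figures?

130°

M is at the origin; MG runs at -51.2° with length 21.7, so G = (13.6, -16.9). ∠MGD = 120.1° gives GD at 8.70° from the x-axis; with |GD| = 25.4, D = (38.7, -13.1). ∠GDJ = 80.2° gives DJ at 108° from the x-axis; with |DJ| = 21.6, J = (31.9, 7.41). ∠DJB = 132.7° gives JB at 156° from the x-axis; with |JB| = 10.4, B = (22.4, 11.7). JB is perpendicular to BV, so BV runs at -114°; with |BV| = 14.4, V = (16.5, -1.46). Then cos ∠JVG = VJ·VG / (|VJ||VG|), giving 130°.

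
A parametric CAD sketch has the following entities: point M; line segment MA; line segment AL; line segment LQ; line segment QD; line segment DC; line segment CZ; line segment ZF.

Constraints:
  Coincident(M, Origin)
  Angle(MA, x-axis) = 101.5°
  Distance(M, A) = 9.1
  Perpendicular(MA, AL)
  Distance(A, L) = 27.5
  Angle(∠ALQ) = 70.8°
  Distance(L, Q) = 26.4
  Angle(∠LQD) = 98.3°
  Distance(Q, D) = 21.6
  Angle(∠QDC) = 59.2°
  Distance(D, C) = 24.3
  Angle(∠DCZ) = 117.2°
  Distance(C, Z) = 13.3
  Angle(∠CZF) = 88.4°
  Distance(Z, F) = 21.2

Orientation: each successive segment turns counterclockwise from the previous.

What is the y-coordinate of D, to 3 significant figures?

-11.0

∠ALQ = 70.8° gives LQ at -59.3° from the x-axis; with |LQ| = 26.4, Q = (-15.3, -19.3). ∠LQD = 98.3° gives QD at 22.4° from the x-axis; with |QD| = 21.6, D = (4.69, -11.0). So D.y = -11.0.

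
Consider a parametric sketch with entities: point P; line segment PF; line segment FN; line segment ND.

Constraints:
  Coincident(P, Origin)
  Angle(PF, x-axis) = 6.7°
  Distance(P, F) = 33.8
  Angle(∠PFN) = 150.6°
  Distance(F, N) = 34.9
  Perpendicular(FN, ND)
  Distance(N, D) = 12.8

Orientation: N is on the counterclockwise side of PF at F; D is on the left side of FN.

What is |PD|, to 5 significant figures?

64.459

∠PFN = 150.6°, so FN runs at 6.7° + (180° − 150.6°) = 36.100° from the x-axis; with |FN| = 34.9, N = F + 34.9·(cos 36.100°, sin 36.100°) = (61.768, 24.506). The perpendicularity gives ND at right angles to FN; with |ND| = 12.8 on the left of FN, D = N + 12.8·(-0.58920, 0.80799) = (54.226, 34.849). Then |PD| = |D − P| = 64.459.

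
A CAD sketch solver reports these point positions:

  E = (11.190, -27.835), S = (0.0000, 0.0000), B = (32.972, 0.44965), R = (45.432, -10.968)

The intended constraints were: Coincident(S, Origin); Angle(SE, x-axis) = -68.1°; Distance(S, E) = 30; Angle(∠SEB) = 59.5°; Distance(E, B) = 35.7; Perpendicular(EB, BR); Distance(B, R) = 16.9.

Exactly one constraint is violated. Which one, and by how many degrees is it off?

Perpendicular(EB, BR) — off by 4.90°.

S = (0.00, 0.00) ✓; SE at -68.10° ✓; |SE| = 30.00 ✓; ∠SEB = 59.50° ✓; |EB| = 35.70 ✓; ∠(EB, BR) = 94.90° ✗; |BR| = 16.90 ✓.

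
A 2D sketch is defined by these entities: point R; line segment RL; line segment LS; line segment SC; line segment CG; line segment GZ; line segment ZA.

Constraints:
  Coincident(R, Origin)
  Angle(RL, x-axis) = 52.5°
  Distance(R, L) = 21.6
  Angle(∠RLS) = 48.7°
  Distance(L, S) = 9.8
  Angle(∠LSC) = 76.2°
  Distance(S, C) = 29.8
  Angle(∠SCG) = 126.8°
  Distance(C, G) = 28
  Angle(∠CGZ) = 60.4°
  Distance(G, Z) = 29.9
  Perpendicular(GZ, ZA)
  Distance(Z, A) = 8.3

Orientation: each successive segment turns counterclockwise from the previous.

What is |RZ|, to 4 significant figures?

34.44

R is at the origin; RL runs at 52.5° with length 21.6, so L = (13.15, 17.14). ∠RLS = 48.7° gives LS at -176.2° from the x-axis; with |LS| = 9.8, S = (3.371, 16.49). ∠LSC = 76.2° gives SC at -72.40° from the x-axis; with |SC| = 29.8, C = (12.38, -11.92). ∠SCG = 126.8° gives CG at -19.20° from the x-axis; with |CG| = 28.0, G = (38.82, -21.13). ∠CGZ = 60.4° gives GZ at 100.4° from the x-axis; with |GZ| = 29.9, Z = (33.43, 8.282). Then |RZ| = |Z − R| = 34.44.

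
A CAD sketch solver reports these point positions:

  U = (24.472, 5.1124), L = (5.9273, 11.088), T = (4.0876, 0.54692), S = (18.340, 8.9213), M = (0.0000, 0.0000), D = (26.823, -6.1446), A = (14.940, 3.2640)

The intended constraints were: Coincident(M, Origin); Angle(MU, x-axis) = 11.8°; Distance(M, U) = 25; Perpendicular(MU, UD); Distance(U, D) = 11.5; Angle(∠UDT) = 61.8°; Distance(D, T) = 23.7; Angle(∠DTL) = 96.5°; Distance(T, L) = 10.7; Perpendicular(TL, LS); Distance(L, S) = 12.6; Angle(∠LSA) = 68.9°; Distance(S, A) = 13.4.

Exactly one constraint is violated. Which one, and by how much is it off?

Distance(S, A) = 13.4 — off by 6.80.

M = (0.00, 0.00) ✓; MU at 11.80° ✓; |MU| = 25.00 ✓; ∠(MU, UD) = 90.00° ✓; |UD| = 11.50 ✓; ∠UDT = 61.80° ✓; |DT| = 23.70 ✓; ∠DTL = 96.50° ✓; |TL| = 10.70 ✓; ∠(TL, LS) = 90.00° ✓; |LS| = 12.60 ✓; ∠LSA = 68.90° ✓; |SA| = 6.600 ✗.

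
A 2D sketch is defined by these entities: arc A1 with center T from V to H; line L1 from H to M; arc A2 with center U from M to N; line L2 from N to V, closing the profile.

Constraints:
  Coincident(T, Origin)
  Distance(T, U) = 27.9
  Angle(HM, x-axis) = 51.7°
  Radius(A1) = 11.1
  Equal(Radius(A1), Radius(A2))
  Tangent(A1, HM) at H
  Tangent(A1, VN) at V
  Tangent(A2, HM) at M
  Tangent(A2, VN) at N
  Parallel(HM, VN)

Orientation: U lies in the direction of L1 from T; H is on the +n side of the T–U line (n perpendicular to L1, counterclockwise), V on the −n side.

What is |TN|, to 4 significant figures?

30.03

Tangency of A1 to both parallel lines with radius 11.1 puts H and V at T ± 11.1·n: H = (-8.711, 6.880), V = (8.711, -6.880). Equal radii place M and N the same way about U: M = U + 11.1·n = (8.581, 28.77), N = U − 11.1·n = (26.00, 15.02). Then |TN| = |N − T| = 30.03.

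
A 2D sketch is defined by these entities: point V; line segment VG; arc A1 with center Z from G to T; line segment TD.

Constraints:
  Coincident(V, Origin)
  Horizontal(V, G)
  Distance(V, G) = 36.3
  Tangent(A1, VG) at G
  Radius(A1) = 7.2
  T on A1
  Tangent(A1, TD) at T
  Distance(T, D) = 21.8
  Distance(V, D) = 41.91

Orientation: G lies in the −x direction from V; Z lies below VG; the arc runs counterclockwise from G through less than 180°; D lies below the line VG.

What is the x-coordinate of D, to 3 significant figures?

-30.0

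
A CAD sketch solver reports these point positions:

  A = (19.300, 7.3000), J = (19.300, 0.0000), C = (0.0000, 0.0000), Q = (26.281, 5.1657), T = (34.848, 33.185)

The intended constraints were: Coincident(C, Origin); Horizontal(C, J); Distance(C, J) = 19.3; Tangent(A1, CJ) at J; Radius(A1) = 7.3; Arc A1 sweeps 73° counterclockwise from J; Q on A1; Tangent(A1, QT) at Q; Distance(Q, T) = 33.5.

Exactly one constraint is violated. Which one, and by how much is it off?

Distance(Q, T) = 33.5 — off by 4.20.

C = (0.00, 0.00) ✓; C.y = 0.00, J.y = 0.00 ✓; |CJ| = 19.30 ✓; ∠(AJ, JC) = 90.00° ✓; |AJ| = 7.300 ✓; bearing(A→Q) − bearing(A→J) = 73.00° ✓; |AQ| = 7.300 ✓; ∠(AQ, QT) = 90.00° ✓; |QT| = 29.30 ✗.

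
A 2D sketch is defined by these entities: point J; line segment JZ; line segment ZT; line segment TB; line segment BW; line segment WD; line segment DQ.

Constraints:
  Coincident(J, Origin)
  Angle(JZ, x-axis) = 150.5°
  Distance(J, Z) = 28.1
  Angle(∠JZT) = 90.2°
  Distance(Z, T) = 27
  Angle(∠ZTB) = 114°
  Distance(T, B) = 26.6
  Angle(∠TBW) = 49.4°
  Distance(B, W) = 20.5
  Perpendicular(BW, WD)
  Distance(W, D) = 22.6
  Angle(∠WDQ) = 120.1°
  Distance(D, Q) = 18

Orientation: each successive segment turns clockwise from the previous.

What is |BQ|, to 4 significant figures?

32.01

J is at the origin; JZ runs at 150.5° with length 28.1, so Z = (-24.46, 13.84). ∠JZT = 90.2° gives ZT at 60.70° from the x-axis; with |ZT| = 27.0, T = (-11.24, 37.38). ∠ZTB = 114.0° gives TB at -5.300° from the x-axis; with |TB| = 26.6, B = (15.24, 34.93). ∠TBW = 49.4° gives BW at -135.9° from the x-axis; with |BW| = 20.5, W = (0.5210, 20.66). BW ⟂ WD, so WD runs at 134.1°; with |WD| = 22.6, D = (-15.21, 36.89). ∠WDQ = 120.1° gives DQ at 74.20° from the x-axis; with |DQ| = 18.0, Q = (-10.31, 54.21). Then |BQ| = |Q − B| = 32.01.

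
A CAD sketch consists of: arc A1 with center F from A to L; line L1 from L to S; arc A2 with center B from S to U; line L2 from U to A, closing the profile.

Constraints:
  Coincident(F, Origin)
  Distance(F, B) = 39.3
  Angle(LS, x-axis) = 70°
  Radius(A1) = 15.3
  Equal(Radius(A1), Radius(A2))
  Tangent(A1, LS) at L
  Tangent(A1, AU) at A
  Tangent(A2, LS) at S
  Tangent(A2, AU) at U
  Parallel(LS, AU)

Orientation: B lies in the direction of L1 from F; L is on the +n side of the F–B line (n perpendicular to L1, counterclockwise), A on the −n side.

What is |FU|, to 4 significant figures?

42.17

The slot axis is L1's direction at 70.0°, so u = (cos 70.0°, sin 70.0°) = (0.3420, 0.9397) and n = (−sin 70.0°, cos 70.0°) = (-0.9397, 0.3420). F is at the origin and B lies 39.3 along u from F, so B = 39.3·u = (13.44, 36.93). Tangency of A1 to both parallel lines with radius 15.3 puts L and A at F ± 15.3·n: L = (-14.38, 5.233), A = (14.38, -5.233). Equal radii place S and U the same way about B: S = B + 15.3·n = (-0.9359, 42.16), U = B − 15.3·n = (27.82, 31.70). Then |FU| = |U − F| = 42.17.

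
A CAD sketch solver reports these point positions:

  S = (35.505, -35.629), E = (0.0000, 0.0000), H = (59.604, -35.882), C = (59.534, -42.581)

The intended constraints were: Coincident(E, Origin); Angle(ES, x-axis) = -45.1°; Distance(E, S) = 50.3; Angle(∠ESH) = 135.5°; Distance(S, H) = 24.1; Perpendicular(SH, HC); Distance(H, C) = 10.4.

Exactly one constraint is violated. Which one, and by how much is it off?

Distance(H, C) = 10.4 — off by 3.70.

E = (0.00, 0.00) ✓; ES at -45.10° ✓; |ES| = 50.30 ✓; ∠ESH = 135.5° ✓; |SH| = 24.10 ✓; ∠(SH, HC) = 90.00° ✓; |HC| = 6.699 ✗.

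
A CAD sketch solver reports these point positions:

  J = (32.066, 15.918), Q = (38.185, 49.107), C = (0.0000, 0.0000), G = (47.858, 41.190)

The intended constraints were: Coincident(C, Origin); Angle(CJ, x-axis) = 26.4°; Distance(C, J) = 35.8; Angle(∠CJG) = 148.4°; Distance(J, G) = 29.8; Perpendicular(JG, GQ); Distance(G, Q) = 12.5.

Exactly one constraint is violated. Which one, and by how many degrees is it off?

Perpendicular(JG, GQ) — off by 7.30°.

C = (0.00, 0.00) ✓; CJ at 26.40° ✓; |CJ| = 35.80 ✓; ∠CJG = 148.4° ✓; |JG| = 29.80 ✓; ∠(JG, GQ) = 82.70° ✗; |GQ| = 12.50 ✓.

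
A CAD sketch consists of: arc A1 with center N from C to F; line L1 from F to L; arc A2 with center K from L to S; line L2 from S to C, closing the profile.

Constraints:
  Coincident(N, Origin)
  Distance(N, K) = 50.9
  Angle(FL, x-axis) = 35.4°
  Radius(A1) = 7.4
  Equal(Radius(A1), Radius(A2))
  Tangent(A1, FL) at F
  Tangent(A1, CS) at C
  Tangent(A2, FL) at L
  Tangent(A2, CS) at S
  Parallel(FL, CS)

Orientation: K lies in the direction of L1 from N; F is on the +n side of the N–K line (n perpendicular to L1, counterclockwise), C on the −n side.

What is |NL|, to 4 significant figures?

51.44

Tangency of A1 to both parallel lines with radius 7.4 puts F and C at N ± 7.4·n: F = (-4.287, 6.032), C = (4.287, -6.032). Equal radii place L and S the same way about K: L = K + 7.4·n = (37.20, 35.52), S = K − 7.4·n = (45.78, 23.45). Then |NL| = |L − N| = 51.44.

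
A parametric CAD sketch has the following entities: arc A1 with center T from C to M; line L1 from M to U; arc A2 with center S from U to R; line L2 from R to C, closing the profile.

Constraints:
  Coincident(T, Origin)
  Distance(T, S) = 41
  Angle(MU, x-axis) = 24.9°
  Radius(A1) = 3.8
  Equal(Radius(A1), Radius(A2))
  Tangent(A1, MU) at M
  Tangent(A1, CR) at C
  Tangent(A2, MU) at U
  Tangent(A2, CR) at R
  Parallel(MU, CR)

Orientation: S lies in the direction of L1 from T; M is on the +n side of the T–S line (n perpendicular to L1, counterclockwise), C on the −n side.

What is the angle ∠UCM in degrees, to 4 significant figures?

79.50°

Tangency of A1 to both parallel lines with radius 3.8 puts M and C at T ± 3.8·n: M = (-1.600, 3.447), C = (1.600, -3.447). Equal radii place U and R the same way about S: U = S + 3.8·n = (35.59, 20.71), R = S − 3.8·n = (38.79, 13.82). Then cos ∠UCM = CU·CM / (|CU||CM|), giving 79.50°.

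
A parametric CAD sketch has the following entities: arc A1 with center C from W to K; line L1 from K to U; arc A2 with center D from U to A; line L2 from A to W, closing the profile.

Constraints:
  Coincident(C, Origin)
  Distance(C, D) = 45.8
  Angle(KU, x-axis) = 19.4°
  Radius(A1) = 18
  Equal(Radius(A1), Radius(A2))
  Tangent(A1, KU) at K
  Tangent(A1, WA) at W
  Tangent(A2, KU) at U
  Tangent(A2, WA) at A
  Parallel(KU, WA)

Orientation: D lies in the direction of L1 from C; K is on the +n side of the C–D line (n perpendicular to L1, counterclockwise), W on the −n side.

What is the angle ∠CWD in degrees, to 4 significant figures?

68.54°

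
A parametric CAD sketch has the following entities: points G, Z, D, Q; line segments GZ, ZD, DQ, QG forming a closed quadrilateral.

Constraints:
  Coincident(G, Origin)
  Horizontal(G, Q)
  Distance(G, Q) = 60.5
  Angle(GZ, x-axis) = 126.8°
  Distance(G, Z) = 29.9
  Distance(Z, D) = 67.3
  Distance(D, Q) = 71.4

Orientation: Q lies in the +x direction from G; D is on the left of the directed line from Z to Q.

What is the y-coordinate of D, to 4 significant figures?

66.42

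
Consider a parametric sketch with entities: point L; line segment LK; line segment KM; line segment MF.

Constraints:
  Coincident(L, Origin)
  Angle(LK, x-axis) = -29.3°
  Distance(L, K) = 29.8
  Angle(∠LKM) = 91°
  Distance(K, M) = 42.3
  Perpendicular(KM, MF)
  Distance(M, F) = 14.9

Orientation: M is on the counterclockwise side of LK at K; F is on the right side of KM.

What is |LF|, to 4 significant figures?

61.90

L is at the origin; LK runs at -29.3° with length 29.8, so K = 29.8·(cos -29.3°, sin -29.3°) = (25.99, -14.58). ∠LKM = 91.0°, so KM runs at -29.3° + (180° − 91.0°) = 59.70° from the x-axis; with |KM| = 42.3, M = K + 42.3·(cos 59.70°, sin 59.70°) = (47.33, 21.94). The perpendicularity gives MF at right angles to KM; with |MF| = 14.9 on the right of KM, F = M + 14.9·(0.8634, -0.5045) = (60.19, 14.42). Then |LF| = |F − L| = 61.90.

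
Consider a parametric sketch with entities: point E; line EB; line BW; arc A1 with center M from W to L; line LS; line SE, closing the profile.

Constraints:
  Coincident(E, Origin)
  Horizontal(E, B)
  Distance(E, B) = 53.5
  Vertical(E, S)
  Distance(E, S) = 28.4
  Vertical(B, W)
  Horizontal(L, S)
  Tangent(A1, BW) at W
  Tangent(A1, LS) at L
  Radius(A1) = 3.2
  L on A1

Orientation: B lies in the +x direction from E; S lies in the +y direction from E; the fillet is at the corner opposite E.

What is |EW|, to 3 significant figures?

59.1

E is at the origin; EB is horizontal with |EB| = 53.5 and B on the +x side, so B = (53.5, 0.00). E and S share the same x with |ES| = 28.4 and S on the +y side, so S = (0.00, 28.4). The virtual corner opposite E is at (53.5, 28.4). The tangent condition forces MW to be normal to BW and A1 meets LS tangentially, so ML is at right angles to LS, with radius 3.2, so the center M sits 3.2 in from both sides at M = (50.3, 25.2). That places the tangent points at W = (53.5, 25.2) on BW and L = (50.3, 28.4) on LS. Then |EW| = |W − E| = 59.1.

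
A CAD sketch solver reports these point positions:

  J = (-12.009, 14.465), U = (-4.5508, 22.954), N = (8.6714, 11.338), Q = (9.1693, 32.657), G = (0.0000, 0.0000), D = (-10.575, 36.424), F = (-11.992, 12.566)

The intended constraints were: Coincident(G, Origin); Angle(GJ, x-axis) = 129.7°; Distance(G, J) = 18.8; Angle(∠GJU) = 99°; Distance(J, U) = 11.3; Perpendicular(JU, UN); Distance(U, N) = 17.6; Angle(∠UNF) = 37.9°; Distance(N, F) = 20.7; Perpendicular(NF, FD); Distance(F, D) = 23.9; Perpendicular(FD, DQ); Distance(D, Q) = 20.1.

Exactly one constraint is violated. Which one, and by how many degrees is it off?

Perpendicular(FD, DQ) — off by 7.40°.

G = (0.00, 0.00) ✓; GJ at 129.7° ✓; |GJ| = 18.80 ✓; ∠GJU = 99.00° ✓; |JU| = 11.30 ✓; ∠(JU, UN) = 90.00° ✓; |UN| = 17.60 ✓; ∠UNF = 37.90° ✓; |NF| = 20.70 ✓; ∠(NF, FD) = 90.00° ✓; |FD| = 23.90 ✓; ∠(FD, DQ) = 97.40° ✗; |DQ| = 20.10 ✓.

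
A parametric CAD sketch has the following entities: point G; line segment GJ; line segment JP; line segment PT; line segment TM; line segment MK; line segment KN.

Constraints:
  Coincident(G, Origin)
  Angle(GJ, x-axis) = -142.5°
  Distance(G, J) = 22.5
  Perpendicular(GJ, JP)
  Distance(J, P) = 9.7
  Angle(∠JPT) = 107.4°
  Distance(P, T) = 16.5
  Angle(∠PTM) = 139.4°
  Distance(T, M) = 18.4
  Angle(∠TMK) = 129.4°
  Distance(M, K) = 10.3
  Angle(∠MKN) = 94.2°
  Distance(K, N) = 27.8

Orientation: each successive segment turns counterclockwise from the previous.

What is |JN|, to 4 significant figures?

15.44

∠TMK = 129.4° gives MK at 111.3° from the x-axis; with |MK| = 10.3, K = (8.813, 9.920). ∠MKN = 94.2° gives KN at -162.9° from the x-axis; with |KN| = 27.8, N = (-17.76, 1.746). Then |JN| = |N − J| = 15.44.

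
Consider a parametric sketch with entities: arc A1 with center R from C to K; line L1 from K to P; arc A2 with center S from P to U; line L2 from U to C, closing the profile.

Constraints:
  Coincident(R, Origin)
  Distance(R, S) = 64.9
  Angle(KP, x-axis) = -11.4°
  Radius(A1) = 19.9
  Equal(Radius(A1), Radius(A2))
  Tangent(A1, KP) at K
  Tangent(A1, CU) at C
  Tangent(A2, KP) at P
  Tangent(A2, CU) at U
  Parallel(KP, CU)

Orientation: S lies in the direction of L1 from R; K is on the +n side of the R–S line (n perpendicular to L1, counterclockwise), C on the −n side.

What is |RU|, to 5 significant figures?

67.882

The slot axis is L1's direction at -11.4°, so u = (cos -11.4°, sin -11.4°) = (0.98027, -0.19766) and n = (−sin -11.4°, cos -11.4°) = (0.19766, 0.98027). R is at the origin and S lies 64.9 along u from R, so S = 64.9·u = (63.620, -12.828). Tangency of A1 to both parallel lines with radius 19.9 puts K and C at R ± 19.9·n: K = (3.9334, 19.507), C = (-3.9334, -19.507). Equal radii place P and U the same way about S: P = S + 19.9·n = (67.553, 6.6794), U = S − 19.9·n = (59.686, -32.335). Then |RU| = |U − R| = 67.882.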